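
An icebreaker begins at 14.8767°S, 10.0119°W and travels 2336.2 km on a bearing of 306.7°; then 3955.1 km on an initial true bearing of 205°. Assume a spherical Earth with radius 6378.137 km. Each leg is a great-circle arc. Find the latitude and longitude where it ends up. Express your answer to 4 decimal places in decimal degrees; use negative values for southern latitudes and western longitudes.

Apply the spherical direct solution leg by leg, carrying full precision between legs.
Leg 1: from (-14.8767°, -10.0119°), δ = 2336.2/6378.137 = 0.366283 rad, θ = 306.7° → φ = -1.8823°, λ = -26.7088°.
Leg 2: from (-1.8823°, -26.7088°), δ = 3955.1/6378.137 = 0.620103 rad, θ = 205° → φ = -33.5812°, λ = -43.8538°.

latitude -33.5812°, longitude -43.8538°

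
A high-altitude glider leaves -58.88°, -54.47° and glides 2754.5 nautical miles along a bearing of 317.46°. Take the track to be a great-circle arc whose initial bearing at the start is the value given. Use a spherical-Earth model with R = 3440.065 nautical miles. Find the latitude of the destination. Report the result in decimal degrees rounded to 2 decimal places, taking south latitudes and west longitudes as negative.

latitude -18.82°

The arc subtends δ = 2754.5/3440.065 = 0.800712 rad at the centre.
With φ₁ = -58.88° = -1.027650 rad and θ = 317.46° = 5.540722 rad:
sin φ₂ = sin φ₁ cos δ + cos φ₁ sin δ cos θ = (-0.856087)(0.696196) + (0.516832)(0.717852)(0.736806) = -0.322643
φ₂ = asin(-0.322643) = -0.328520 rad = -18.82°.
For the longitude increment, Δλ = atan2( sin θ sin δ cos φ₁, cos δ − sin φ₁ sin φ₂ ) = atan2(-0.250841, 0.419986) = -30.85°.
Hence λ₂ = -54.47° + -30.85° = -85.32°.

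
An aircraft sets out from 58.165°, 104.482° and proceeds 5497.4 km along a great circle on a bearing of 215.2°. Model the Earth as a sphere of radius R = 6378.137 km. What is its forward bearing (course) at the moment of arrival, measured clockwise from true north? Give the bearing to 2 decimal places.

The arc subtends δ = 5497.4/6378.137 = 0.861913 rad at the centre.
Converting: φ₁ = 1.015171 rad, θ = 3.755949 rad.
Applying the spherical law of cosines for sides, sin φ₂ = sin φ₁ cos δ + cos φ₁ sin δ cos θ = 0.225874, so φ₂ = 13.054°.
For the longitude increment, Δλ = atan2( sin θ sin δ cos φ₁, cos δ − sin φ₁ sin φ₂ ) = atan2(-0.230804, 0.459091) = -26.691°.
λ₂ = λ₁ + Δλ = 77.791°.
The forward bearing on arrival equals the back-azimuth from the destination plus 180°.
Back-azimuth from P₂ (13.05°, 77.79°) to P₁ (58.16°, 104.48°), with Δλ' = λ₁ − λ₂ = 26.69°: atan2( sin Δλ' cos φ₁ , cos φ₂ sin φ₁ − sin φ₂ cos φ₁ cos Δλ' ) = 18.19°.
Final bearing = (18.19° + 180°) mod 360° = 198.19°.

final bearing 198.19°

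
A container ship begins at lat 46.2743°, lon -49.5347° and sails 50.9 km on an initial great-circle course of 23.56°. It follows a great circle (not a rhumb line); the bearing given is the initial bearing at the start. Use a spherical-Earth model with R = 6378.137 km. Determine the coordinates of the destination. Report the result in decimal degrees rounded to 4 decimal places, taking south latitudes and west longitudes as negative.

latitude 46.6931°, longitude -49.2682°

Angular distance δ = d/R = 50.9 / 6378.137 = 0.007980 rad.
Converting: φ₁ = 0.807639 rad, θ = 0.411200 rad.
sin φ₂ = sin φ₁ cos δ + cos φ₁ sin δ cos θ = (0.722657)(0.999968) + (0.691207)(0.007980)(0.916642) = 0.727690
φ₂ = asin(0.727690) = 0.814949 rad = 46.6931°.
For the longitude increment, Δλ = atan2( sin θ sin δ cos φ₁, cos δ − sin φ₁ sin φ₂ ) = atan2(0.002205, 0.474097) = 0.2665°.
λ₂ = -49.5347° + 0.2665° = -49.2682°.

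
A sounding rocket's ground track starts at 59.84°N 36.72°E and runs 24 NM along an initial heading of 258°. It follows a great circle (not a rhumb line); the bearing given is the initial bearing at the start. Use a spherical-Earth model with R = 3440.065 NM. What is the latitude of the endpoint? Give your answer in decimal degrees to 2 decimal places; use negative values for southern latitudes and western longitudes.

Angular distance δ = d/R = 24 / 3440.065 = 0.006977 rad.
With φ₁ = 59.84° = 1.044405 rad and θ = 258° = 4.502949 rad:
Applying the spherical law of cosines for sides, sin φ₂ = sin φ₁ cos δ + cos φ₁ sin δ cos θ = 0.863876, so φ₂ = 59.75°.
Δλ = atan2( sin θ sin δ cos φ₁ , cos δ − sin φ₁ sin φ₂ ) = atan2(-0.003429, 0.253046) = -0.013548 rad = -0.78°.
Hence λ₂ = 36.72° + -0.78° = 35.94°.

latitude 59.75°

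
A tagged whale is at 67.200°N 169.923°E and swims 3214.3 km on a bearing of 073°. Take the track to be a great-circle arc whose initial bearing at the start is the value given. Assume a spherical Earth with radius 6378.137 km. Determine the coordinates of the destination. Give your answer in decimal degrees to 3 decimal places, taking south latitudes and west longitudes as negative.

Angular distance δ = d/R = 3214.3 / 6378.137 = 0.503956 rad.
Start latitude φ₁ = 1.172861 rad; initial bearing θ = 1.274090 rad.
sin φ₂ = sin φ₁ cos δ + cos φ₁ sin δ cos θ = (0.921863)(0.875679) + (0.387516)(0.482893)(0.292372) = 0.861967
φ₂ = asin(0.861967) = 1.039138 rad = 59.538°.
Δλ = atan2( sin θ sin δ cos φ₁ , cos δ − sin φ₁ sin φ₂ ) = atan2(0.178952, 0.081063) = 1.145461 rad = 65.630°.
λ₂ = 169.923° + 65.630° = 235.553°, normalized to (−180°, 180°] → -124.447°.

latitude 59.538°, longitude -124.447°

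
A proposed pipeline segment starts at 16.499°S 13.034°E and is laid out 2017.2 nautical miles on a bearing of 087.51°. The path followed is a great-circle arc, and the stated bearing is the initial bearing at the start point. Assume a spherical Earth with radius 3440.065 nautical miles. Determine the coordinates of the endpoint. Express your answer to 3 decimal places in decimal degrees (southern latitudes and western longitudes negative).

latitude -12.328°, longitude 47.497°

Central angle δ = d/R = 0.586384 rad.
Start latitude φ₁ = -0.287962 rad; initial bearing θ = 1.527338 rad.
sin φ₂ = sin φ₁ cos δ + cos φ₁ sin δ cos θ = (-0.283999)(0.832947) + (0.958825)(0.553353)(0.043445) = -0.213505
φ₂ = asin(-0.213505) = -0.215161 rad = -12.328°.
Then Δλ = atan2(0.530068, 0.772312) = 0.601498 rad, from sin θ sin δ cos φ₁ over cos δ − sin φ₁ sin φ₂.
λ₂ = 13.034° + 34.463° = 47.497°.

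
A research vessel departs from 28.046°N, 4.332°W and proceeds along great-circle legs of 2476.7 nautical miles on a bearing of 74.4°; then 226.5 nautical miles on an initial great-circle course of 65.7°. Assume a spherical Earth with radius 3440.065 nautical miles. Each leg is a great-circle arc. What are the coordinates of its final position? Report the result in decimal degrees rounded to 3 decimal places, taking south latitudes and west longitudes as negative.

Apply the spherical direct solution leg by leg, carrying full precision between legs.
Leg 1: from (28.046°, -4.332°), δ = 2476.7/3440.065 = 0.719957 rad, θ = 74.4° → φ = 30.663°, λ = 43.254°.
Leg 2: from (30.663°, 43.254°), δ = 226.5/3440.065 = 0.065842 rad, θ = 65.7° → φ = 32.152°, λ = 47.316°.

latitude 32.152°, longitude 47.316°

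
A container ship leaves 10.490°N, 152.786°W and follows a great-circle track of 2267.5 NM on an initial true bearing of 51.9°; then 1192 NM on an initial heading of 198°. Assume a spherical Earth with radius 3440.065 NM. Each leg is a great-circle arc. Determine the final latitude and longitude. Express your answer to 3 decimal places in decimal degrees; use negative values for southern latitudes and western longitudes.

latitude 12.011°, longitude -124.720°

Apply the spherical direct solution leg by leg, carrying full precision between legs.
Leg 1: from (10.490°, -152.786°), δ = 2267.5/3440.065 = 0.659145 rad, θ = 51.9° → φ = 31.031°, λ = -118.561°.
Leg 2: from (31.031°, -118.561°), δ = 1192/3440.065 = 0.346505 rad, θ = 198° → φ = 12.011°, λ = -124.720°.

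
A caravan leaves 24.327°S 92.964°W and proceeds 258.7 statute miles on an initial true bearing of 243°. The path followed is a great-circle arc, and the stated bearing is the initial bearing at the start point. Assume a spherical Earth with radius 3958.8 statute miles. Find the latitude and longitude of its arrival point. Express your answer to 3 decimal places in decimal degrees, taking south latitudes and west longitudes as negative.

latitude -25.981°, longitude -96.675°

The arc subtends δ = 258.7/3958.8 = 0.065348 rad at the centre.
With φ₁ = -24.327° = -0.424586 rad and θ = 243° = 4.241150 rad:
Destination latitude: φ₂ = arcsin( sin φ₁ cos δ + cos φ₁ sin δ cos θ ) = arcsin(-0.438079) = -25.981°.
Δλ = atan2( sin θ sin δ cos φ₁ , cos δ − sin φ₁ sin φ₂ ) = atan2(-0.053018, 0.817402) = -0.064771 rad = -3.711°.
Hence λ₂ = -92.964° + -3.711° = -96.675°.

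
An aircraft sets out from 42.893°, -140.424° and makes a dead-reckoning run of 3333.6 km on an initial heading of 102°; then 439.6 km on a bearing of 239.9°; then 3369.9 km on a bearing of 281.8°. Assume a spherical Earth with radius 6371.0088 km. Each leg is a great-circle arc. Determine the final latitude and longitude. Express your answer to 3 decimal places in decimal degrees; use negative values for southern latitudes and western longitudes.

latitude 30.464°, longitude -144.572°

Apply the spherical direct solution leg by leg, carrying full precision between legs.
Leg 1: from (42.893°, -140.424°), δ = 3333.6/6371.0088 = 0.523245 rad, θ = 102° → φ = 30.894°, λ = -105.703°.
Leg 2: from (30.894°, -105.703°), δ = 439.6/6371.0088 = 0.069000 rad, θ = 239.9° → φ = 28.853°, λ = -109.607°.
Leg 3: from (28.853°, -109.607°), δ = 3369.9/6371.0088 = 0.528943 rad, θ = 281.8° → φ = 30.464°, λ = -144.572°.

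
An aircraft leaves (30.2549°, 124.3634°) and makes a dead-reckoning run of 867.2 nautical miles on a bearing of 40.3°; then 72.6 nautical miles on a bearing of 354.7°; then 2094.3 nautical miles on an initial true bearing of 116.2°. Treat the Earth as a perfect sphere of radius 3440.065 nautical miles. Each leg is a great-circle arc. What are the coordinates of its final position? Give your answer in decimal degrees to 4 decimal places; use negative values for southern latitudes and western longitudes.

Apply the spherical direct solution leg by leg, carrying full precision between legs.
Leg 1: from (30.2549°, 124.3634°), δ = 867.2/3440.065 = 0.252088 rad, θ = 40.3° → φ = 40.7109°, λ = 136.6516°.
Leg 2: from (40.7109°, 136.6516°), δ = 72.6/3440.065 = 0.021104 rad, θ = 354.7° → φ = 41.9148°, λ = 136.5015°.
Leg 3: from (41.9148°, 136.5015°), δ = 2094.3/3440.065 = 0.608797 rad, θ = 116.2° → φ = 21.1075°, λ = 169.8704°.

latitude 21.1075°, longitude 169.8704°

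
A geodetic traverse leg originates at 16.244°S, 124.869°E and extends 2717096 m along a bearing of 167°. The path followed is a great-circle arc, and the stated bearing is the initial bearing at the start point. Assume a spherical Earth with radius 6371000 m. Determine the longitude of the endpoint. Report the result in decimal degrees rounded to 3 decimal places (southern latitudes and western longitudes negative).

longitude 131.837°

Central angle δ = d/R = 0.426479 rad.
Converting: φ₁ = -0.283511 rad, θ = 2.914700 rad.
Applying the spherical law of cosines for sides, sin φ₂ = sin φ₁ cos δ + cos φ₁ sin δ cos θ = -0.641647, so φ₂ = -39.915°.
For the longitude increment, Δλ = atan2( sin θ sin δ cos φ₁, cos δ − sin φ₁ sin φ₂ ) = atan2(0.089340, 0.730941) = 6.968°.
Hence λ₂ = 124.869° + 6.968° = 131.837°.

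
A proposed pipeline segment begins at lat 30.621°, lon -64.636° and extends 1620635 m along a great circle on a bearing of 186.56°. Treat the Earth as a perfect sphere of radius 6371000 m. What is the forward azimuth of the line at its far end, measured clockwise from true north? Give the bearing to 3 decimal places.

final bearing 185.874°

Angular distance δ = d/R = 1620635 / 6371000 = 0.254377 rad.
With φ₁ = 30.621° = 0.534437 rad and θ = 186.56° = 3.256086 rad:
sin φ₂ = sin φ₁ cos δ + cos φ₁ sin δ cos θ = (0.509357)(0.967820) + (0.860555)(0.251642)(-0.993453) = 0.277832
φ₂ = asin(0.277832) = 0.281536 rad = 16.131°.
For the longitude increment, Δλ = atan2( sin θ sin δ cos φ₁, cos δ − sin φ₁ sin φ₂ ) = atan2(-0.024740, 0.826305) = -1.715°.
λ₂ = -64.636° + -1.715° = -66.351°.
The forward bearing on arrival equals the back-azimuth from the destination plus 180°.
Back-azimuth from P₂ (16.131°, -66.351°) to P₁ (30.621°, -64.636°), with Δλ' = λ₁ − λ₂ = 1.715°: atan2( sin Δλ' cos φ₁ , cos φ₂ sin φ₁ − sin φ₂ cos φ₁ cos Δλ' ) = 5.874°.
Final bearing = (5.874° + 180°) mod 360° = 185.874°.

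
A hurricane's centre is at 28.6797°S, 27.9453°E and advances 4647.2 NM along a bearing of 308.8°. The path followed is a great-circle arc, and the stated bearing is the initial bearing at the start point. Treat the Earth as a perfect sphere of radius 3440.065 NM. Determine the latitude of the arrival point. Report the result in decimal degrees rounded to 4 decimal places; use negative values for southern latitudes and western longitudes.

Central angle δ = d/R = 1.350905 rad.
Start latitude φ₁ = -0.500555 rad; initial bearing θ = 5.389577 rad.
sin φ₂ = sin φ₁ cos δ + cos φ₁ sin δ cos θ = (-0.479913)(0.218124) + (0.877316)(0.975921)(0.626604) = 0.431812
φ₂ = asin(0.431812) = 0.446501 rad = 25.5826°.
For the longitude increment, Δλ = atan2( sin θ sin δ cos φ₁, cos δ − sin φ₁ sin φ₂ ) = atan2(-0.667262, 0.425356) = -57.4839°.
λ₂ = λ₁ + Δλ = -29.5386°.

latitude 25.5826°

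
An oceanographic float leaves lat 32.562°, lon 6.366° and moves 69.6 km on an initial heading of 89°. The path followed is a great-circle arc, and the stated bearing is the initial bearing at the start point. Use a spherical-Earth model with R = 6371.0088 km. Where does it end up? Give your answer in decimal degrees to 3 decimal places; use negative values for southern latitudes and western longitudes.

Central angle δ = d/R = 0.010924 rad.
Start latitude φ₁ = 0.568314 rad; initial bearing θ = 1.553343 rad.
sin φ₂ = sin φ₁ cos δ + cos φ₁ sin δ cos θ = (0.538212)(0.999940) + (0.842810)(0.010924)(0.017452) = 0.538341
φ₂ = asin(0.538341) = 0.568467 rad = 32.571°.
For the longitude increment, Δλ = atan2( sin θ sin δ cos φ₁, cos δ − sin φ₁ sin φ₂ ) = atan2(0.009206, 0.710199) = 0.743°.
Hence λ₂ = 6.366° + 0.743° = 7.109°.

latitude 32.571°, longitude 7.109°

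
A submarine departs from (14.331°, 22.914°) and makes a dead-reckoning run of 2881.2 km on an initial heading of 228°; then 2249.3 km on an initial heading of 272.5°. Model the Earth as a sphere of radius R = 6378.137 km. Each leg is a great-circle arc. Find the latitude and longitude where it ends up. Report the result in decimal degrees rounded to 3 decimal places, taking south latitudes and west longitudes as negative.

latitude -2.382°, longitude -16.255°

Apply the spherical direct solution leg by leg, carrying full precision between legs.
Leg 1: from (14.331°, 22.914°), δ = 2881.2/6378.137 = 0.451731 rad, θ = 228° → φ = -3.457°, λ = 3.949°.
Leg 2: from (-3.457°, 3.949°), δ = 2249.3/6378.137 = 0.352658 rad, θ = 272.5° → φ = -2.382°, λ = -16.255°.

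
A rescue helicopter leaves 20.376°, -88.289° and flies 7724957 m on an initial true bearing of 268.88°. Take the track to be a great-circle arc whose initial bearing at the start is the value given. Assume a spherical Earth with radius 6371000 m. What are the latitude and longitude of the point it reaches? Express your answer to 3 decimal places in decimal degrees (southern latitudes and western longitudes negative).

latitude 6.023°, longitude -158.598°

δ = 7724957/6371000 = 1.212519 rad (69.4722°).
With φ₁ = 20.376° = 0.355628 rad and θ = 268.88° = 4.692841 rad:
Applying the spherical law of cosines for sides, sin φ₂ = sin φ₁ cos δ + cos φ₁ sin δ cos θ = 0.104933, so φ₂ = 6.023°.
For the longitude increment, Δλ = atan2( sin θ sin δ cos φ₁, cos δ − sin φ₁ sin φ₂ ) = atan2(-0.877736, 0.314126) = -70.309°.
λ₂ = -88.289° + -70.309° = -158.598°.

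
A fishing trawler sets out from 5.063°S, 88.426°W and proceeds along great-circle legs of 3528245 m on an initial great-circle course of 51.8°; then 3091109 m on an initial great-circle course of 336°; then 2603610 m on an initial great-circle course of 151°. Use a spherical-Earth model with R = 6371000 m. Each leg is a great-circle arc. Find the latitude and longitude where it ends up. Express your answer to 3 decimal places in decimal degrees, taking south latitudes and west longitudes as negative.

Apply the spherical direct solution leg by leg, carrying full precision between legs.
Leg 1: from (-5.063°, -88.426°), δ = 3528245/6371000 = 0.553798 rad, θ = 51.8° → φ = 14.413°, λ = -63.166°.
Leg 2: from (14.413°, -63.166°), δ = 3091109/6371000 = 0.485184 rad, θ = 336° → φ = 39.259°, λ = -77.347°.
Leg 3: from (39.259°, -77.347°), δ = 2603610/6371000 = 0.408666 rad, θ = 151° → φ = 18.155°, λ = -65.649°.

latitude 18.155°, longitude -65.649°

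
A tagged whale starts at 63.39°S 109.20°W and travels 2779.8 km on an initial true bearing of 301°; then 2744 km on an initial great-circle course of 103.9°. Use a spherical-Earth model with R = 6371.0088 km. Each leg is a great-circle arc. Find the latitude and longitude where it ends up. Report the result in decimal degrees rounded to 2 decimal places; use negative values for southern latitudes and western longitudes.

Apply the spherical direct solution leg by leg, carrying full precision between legs.
Leg 1: from (-63.39°, -109.20°), δ = 2779.8/6371.0088 = 0.436320 rad, θ = 301° → φ = -45.46°, λ = -140.30°.
Leg 2: from (-45.46°, -140.30°), δ = 2744/6371.0088 = 0.430701 rad, θ = 103.9° → φ = -45.89°, λ = -104.68°.

latitude -45.89°, longitude -104.68°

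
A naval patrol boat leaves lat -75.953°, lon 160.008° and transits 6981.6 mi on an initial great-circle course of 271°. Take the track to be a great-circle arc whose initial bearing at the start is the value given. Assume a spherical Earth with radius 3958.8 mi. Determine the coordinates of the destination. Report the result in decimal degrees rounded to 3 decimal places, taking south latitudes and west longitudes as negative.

latitude 10.953°, longitude 68.264°

δ = 6981.6/3958.8 = 1.763565 rad (101.0448°).
Converting: φ₁ = -1.325630 rad, θ = 4.729842 rad.
Applying the spherical law of cosines for sides, sin φ₂ = sin φ₁ cos δ + cos φ₁ sin δ cos θ = 0.190006, so φ₂ = 10.953°.
Then Δλ = atan2(-0.238186, -0.007253) = -1.601238 rad, from sin θ sin δ cos φ₁ over cos δ − sin φ₁ sin φ₂.
λ₂ = 160.008° + -91.744° = 68.264°.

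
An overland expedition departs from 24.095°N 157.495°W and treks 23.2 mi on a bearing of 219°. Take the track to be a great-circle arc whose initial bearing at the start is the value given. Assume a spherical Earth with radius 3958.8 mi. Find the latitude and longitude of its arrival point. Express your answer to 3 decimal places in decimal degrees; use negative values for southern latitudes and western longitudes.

The arc subtends δ = 23.2/3958.8 = 0.005860 rad at the centre.
Converting: φ₁ = 0.420537 rad, θ = 3.822271 rad.
sin φ₂ = sin φ₁ cos δ + cos φ₁ sin δ cos θ = (0.408251)(0.999983) + (0.912870)(0.005860)(-0.777146) = 0.404086
φ₂ = asin(0.404086) = 0.415980 rad = 23.834°.
Δλ = atan2( sin θ sin δ cos φ₁ , cos δ − sin φ₁ sin φ₂ ) = atan2(-0.003367, 0.835014) = -0.004032 rad = -0.231°.
Hence λ₂ = -157.495° + -0.231° = -157.726°.

latitude 23.834°, longitude -157.726°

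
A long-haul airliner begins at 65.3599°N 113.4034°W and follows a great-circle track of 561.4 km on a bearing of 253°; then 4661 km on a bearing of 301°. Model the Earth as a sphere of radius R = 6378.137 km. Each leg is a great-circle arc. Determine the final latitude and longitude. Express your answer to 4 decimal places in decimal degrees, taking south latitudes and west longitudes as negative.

Apply the spherical direct solution leg by leg, carrying full precision between legs.
Leg 1: from (65.3599°, -113.4034°), δ = 561.4/6378.137 = 0.088019 rad, θ = 253° → φ = 63.4713°, λ = -124.2519°.
Leg 2: from (63.4713°, -124.2519°), δ = 4661/6378.137 = 0.730778 rad, θ = 301° → φ = 55.0639°, λ = 148.2532°.

latitude 55.0639°, longitude 148.2532°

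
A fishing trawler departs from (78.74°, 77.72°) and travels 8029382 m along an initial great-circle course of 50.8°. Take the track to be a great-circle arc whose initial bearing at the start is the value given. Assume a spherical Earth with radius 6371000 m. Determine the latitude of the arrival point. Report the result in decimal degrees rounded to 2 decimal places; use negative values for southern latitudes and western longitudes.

latitude 24.66°

Central angle δ = d/R = 1.260302 rad.
Converting: φ₁ = 1.374272 rad, θ = 0.886627 rad.
sin φ₂ = sin φ₁ cos δ + cos φ₁ sin δ cos θ = (0.980751)(0.305530) + (0.195261)(0.952183)(0.632029) = 0.417158
φ₂ = asin(0.417158) = 0.430316 rad = 24.66°.
For the longitude increment, Δλ = atan2( sin θ sin δ cos φ₁, cos δ − sin φ₁ sin φ₂ ) = atan2(0.144081, -0.103599) = 125.72°.
λ₂ = 77.72° + 125.72° = 203.44°, normalized to (−180°, 180°] → -156.56°.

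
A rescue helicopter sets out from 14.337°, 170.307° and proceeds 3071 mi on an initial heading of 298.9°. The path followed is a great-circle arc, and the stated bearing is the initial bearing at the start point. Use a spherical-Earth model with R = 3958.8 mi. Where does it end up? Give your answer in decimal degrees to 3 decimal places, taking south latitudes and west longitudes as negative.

Central angle δ = d/R = 0.775740 rad.
Start latitude φ₁ = 0.250228 rad; initial bearing θ = 5.216789 rad.
Applying the spherical law of cosines for sides, sin φ₂ = sin φ₁ cos δ + cos φ₁ sin δ cos θ = 0.504656, so φ₂ = 30.309°.
Then Δλ = atan2(-0.593947, 0.588938) = -0.789633 rad, from sin θ sin δ cos φ₁ over cos δ − sin φ₁ sin φ₂.
λ₂ = λ₁ + Δλ = 125.064°.

latitude 30.309°, longitude 125.064°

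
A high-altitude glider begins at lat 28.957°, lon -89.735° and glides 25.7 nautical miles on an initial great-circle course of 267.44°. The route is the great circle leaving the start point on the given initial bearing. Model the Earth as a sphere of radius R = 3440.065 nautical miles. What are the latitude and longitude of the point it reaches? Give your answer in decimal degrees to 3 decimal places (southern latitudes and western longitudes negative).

The arc subtends δ = 25.7/3440.065 = 0.007471 rad at the centre.
Converting: φ₁ = 0.505395 rad, θ = 4.667709 rad.
sin φ₂ = sin φ₁ cos δ + cos φ₁ sin δ cos θ = (0.484153)(0.999972) + (0.874983)(0.007471)(-0.044666) = 0.483848
φ₂ = asin(0.483848) = 0.505046 rad = 28.937°.
For the longitude increment, Δλ = atan2( sin θ sin δ cos φ₁, cos δ − sin φ₁ sin φ₂ ) = atan2(-0.006530, 0.765716) = -0.489°.
λ₂ = λ₁ + Δλ = -90.224°.

latitude 28.937°, longitude -90.224°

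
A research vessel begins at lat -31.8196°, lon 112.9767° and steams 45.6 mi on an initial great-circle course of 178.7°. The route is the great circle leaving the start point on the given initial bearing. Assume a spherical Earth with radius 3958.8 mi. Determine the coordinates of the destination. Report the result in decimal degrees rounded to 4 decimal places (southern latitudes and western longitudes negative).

The arc subtends δ = 45.6/3958.8 = 0.011519 rad at the centre.
With φ₁ = -31.8196° = -0.555357 rad and θ = 178.7° = 3.118903 rad:
Destination latitude: φ₂ = arcsin( sin φ₁ cos δ + cos φ₁ sin δ cos θ ) = arcsin(-0.536996) = -32.4794°.
Then Δλ = atan2(0.000222, 0.716804) = 0.000310 rad, from sin θ sin δ cos φ₁ over cos δ − sin φ₁ sin φ₂.
Hence λ₂ = 112.9767° + 0.0177° = 112.9944°.

latitude -32.4794°, longitude 112.9944°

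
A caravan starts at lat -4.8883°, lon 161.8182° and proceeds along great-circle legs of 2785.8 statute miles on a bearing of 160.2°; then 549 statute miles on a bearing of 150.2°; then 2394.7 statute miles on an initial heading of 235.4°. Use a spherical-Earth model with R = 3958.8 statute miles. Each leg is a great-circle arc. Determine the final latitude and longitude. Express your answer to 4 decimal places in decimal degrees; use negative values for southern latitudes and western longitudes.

latitude -56.3377°, longitude 127.4082°

Apply the spherical direct solution leg by leg, carrying full precision between legs.
Leg 1: from (-4.8883°, 161.8182°), δ = 2785.8/3958.8 = 0.703698 rad, θ = 160.2° → φ = -42.1865°, λ = 179.0238°.
Leg 2: from (-42.1865°, 179.0238°), δ = 549/3958.8 = 0.138678 rad, θ = 150.2° → φ = -48.9364°, λ = -174.9732°.
Leg 3: from (-48.9364°, -174.9732°), δ = 2394.7/3958.8 = 0.604906 rad, θ = 235.4° → φ = -56.3377°, λ = 127.4082°.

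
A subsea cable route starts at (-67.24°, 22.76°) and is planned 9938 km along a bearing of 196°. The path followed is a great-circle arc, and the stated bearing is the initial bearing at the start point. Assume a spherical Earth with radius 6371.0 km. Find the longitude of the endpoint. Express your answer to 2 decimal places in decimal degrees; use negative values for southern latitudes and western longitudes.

δ = 9938/6371 = 1.559881 rad (89.3746°).
Converting: φ₁ = -1.173559 rad, θ = 3.420845 rad.
Destination latitude: φ₂ = arcsin( sin φ₁ cos δ + cos φ₁ sin δ cos θ ) = arcsin(-0.381928) = -22.45°.
Then Δλ = atan2(-0.106630, -0.341274) = -2.838756 rad, from sin θ sin δ cos φ₁ over cos δ − sin φ₁ sin φ₂.
λ₂ = 22.76° + -162.65° = -139.89°.

longitude -139.89°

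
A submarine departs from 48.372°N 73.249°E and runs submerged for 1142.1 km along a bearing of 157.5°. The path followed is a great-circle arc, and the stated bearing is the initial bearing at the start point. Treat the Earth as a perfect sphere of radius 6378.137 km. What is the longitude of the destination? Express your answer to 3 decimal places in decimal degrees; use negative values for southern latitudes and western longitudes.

δ = 1142.1/6378.137 = 0.179065 rad (10.2597°).
Start latitude φ₁ = 0.844251 rad; initial bearing θ = 2.748894 rad.
Destination latitude: φ₂ = arcsin( sin φ₁ cos δ + cos φ₁ sin δ cos θ ) = arcsin(0.626212) = 38.771°.
For the longitude increment, Δλ = atan2( sin θ sin δ cos φ₁, cos δ − sin φ₁ sin φ₂ ) = atan2(0.045278, 0.515934) = 5.015°.
Hence λ₂ = 73.249° + 5.015° = 78.264°.

longitude 78.264°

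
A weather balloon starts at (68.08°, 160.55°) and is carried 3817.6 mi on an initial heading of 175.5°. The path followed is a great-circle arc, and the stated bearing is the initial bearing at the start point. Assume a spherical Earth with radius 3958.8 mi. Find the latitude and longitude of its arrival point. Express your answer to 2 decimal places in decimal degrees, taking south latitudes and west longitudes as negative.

Central angle δ = d/R = 0.964333 rad.
With φ₁ = 68.08° = 1.188220 rad and θ = 175.5° = 3.063053 rad:
Applying the spherical law of cosines for sides, sin φ₂ = sin φ₁ cos δ + cos φ₁ sin δ cos θ = 0.222967, so φ₂ = 12.88°.
Δλ = atan2( sin θ sin δ cos φ₁ , cos δ − sin φ₁ sin φ₂ ) = atan2(0.024066, 0.363117) = 0.066181 rad = 3.79°.
λ₂ = λ₁ + Δλ = 164.34°.

latitude 12.88°, longitude 164.34°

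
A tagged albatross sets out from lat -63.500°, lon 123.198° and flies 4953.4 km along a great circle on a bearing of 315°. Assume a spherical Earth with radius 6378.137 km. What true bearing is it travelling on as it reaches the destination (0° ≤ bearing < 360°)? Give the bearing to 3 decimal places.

The arc subtends δ = 4953.4/6378.137 = 0.776622 rad at the centre.
With φ₁ = -63.500° = -1.108284 rad and θ = 315° = 5.497787 rad:
sin φ₂ = sin φ₁ cos δ + cos φ₁ sin δ cos θ = (-0.894934)(0.713285) + (0.446198)(0.700874)(0.707107) = -0.417211
φ₂ = asin(-0.417211) = -0.430375 rad = -24.659°.
Δλ = atan2( sin θ sin δ cos φ₁ , cos δ − sin φ₁ sin φ₂ ) = atan2(-0.221132, 0.339909) = -0.576772 rad = -33.047°.
λ₂ = λ₁ + Δλ = 90.151°.
The forward bearing on arrival equals the back-azimuth from the destination plus 180°.
Back-azimuth from P₂ (-24.659°, 90.151°) to P₁ (-63.500°, 123.198°), with Δλ' = λ₁ − λ₂ = 33.047°: atan2( sin Δλ' cos φ₁ , cos φ₂ sin φ₁ − sin φ₂ cos φ₁ cos Δλ' ) = 159.686°.
Final bearing = (159.686° + 180°) mod 360° = 339.686°.

final bearing 339.686°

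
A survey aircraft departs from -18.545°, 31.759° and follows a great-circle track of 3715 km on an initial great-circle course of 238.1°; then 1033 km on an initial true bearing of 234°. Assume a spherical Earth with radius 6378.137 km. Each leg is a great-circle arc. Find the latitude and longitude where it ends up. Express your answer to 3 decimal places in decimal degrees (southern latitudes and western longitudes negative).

latitude -37.866°, longitude -11.488°

Apply the spherical direct solution leg by leg, carrying full precision between legs.
Leg 1: from (-18.545°, 31.759°), δ = 3715/6378.137 = 0.582458 rad, θ = 238.1° → φ = -32.765°, λ = -1.977°.
Leg 2: from (-32.765°, -1.977°), δ = 1033/6378.137 = 0.161960 rad, θ = 234° → φ = -37.866°, λ = -11.488°.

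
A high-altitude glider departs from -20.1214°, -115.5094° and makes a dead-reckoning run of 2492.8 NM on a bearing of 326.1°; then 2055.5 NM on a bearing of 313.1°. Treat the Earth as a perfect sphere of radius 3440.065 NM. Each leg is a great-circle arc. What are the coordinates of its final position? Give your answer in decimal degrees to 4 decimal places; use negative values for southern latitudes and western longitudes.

latitude 35.8337°, longitude -168.4586°

Apply the spherical direct solution leg by leg, carrying full precision between legs.
Leg 1: from (-20.1214°, -115.5094°), δ = 2492.8/3440.065 = 0.724637 rad, θ = 326.1° → φ = 15.0126°, λ = -138.0150°.
Leg 2: from (15.0126°, -138.0150°), δ = 2055.5/3440.065 = 0.597518 rad, θ = 313.1° → φ = 35.8337°, λ = -168.4586°.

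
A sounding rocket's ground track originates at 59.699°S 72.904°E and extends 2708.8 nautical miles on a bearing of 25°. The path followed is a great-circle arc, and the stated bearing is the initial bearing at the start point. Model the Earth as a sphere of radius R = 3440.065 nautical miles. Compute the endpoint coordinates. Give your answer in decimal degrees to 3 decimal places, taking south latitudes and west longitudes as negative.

latitude -16.575°, longitude 91.109°

The arc subtends δ = 2708.8/3440.065 = 0.787427 rad at the centre.
With φ₁ = -59.699° = -1.041944 rad and θ = 25° = 0.436332 rad:
sin φ₂ = sin φ₁ cos δ + cos φ₁ sin δ cos θ = (-0.863387)(0.705671) + (0.504543)(0.708540)(0.906308) = -0.285272
φ₂ = asin(-0.285272) = -0.289290 rad = -16.575°.
Δλ = atan2( sin θ sin δ cos φ₁ , cos δ − sin φ₁ sin φ₂ ) = atan2(0.151081, 0.459371) = 0.317744 rad = 18.205°.
λ₂ = λ₁ + Δλ = 91.109°.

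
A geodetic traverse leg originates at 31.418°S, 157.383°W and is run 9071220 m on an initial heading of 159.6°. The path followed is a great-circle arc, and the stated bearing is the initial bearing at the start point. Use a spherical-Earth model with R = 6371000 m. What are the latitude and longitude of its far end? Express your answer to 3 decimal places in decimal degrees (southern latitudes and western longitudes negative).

latitude -60.178°, longitude -21.280°

δ = 9071220/6371000 = 1.423830 rad (81.5794°).
With φ₁ = -31.418° = -0.548348 rad and θ = 159.6° = 2.785545 rad:
Applying the spherical law of cosines for sides, sin φ₂ = sin φ₁ cos δ + cos φ₁ sin δ cos θ = -0.867577, so φ₂ = -60.178°.
Δλ = atan2( sin θ sin δ cos φ₁ , cos δ − sin φ₁ sin φ₂ ) = atan2(0.294260, -0.305810) = 2.375440 rad = 136.103°.
λ₂ = λ₁ + Δλ = -21.280°.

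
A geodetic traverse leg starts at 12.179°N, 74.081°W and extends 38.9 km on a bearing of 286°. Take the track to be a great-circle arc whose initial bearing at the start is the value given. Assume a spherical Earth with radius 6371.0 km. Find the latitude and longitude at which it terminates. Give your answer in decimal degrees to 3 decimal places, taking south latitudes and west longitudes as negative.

latitude 12.275°, longitude -74.425°

Central angle δ = d/R = 0.006106 rad.
With φ₁ = 12.179° = 0.212564 rad and θ = 286° = 4.991642 rad:
sin φ₂ = sin φ₁ cos δ + cos φ₁ sin δ cos θ = (0.210967)(0.999981) + (0.977493)(0.006106)(0.275637) = 0.212608
φ₂ = asin(0.212608) = 0.214243 rad = 12.275°.
Then Δλ = atan2(-0.005737, 0.955128) = -0.006007 rad, from sin θ sin δ cos φ₁ over cos δ − sin φ₁ sin φ₂.
Hence λ₂ = -74.081° + -0.344° = -74.425°.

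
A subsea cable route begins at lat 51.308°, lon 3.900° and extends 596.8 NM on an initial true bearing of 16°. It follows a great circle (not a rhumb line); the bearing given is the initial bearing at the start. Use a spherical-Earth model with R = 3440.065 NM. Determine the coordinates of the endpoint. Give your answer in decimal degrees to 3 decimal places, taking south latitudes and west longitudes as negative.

latitude 60.754°, longitude 9.489°

Angular distance δ = d/R = 596.8 / 3440.065 = 0.173485 rad.
With φ₁ = 51.308° = 0.895494 rad and θ = 16° = 0.279253 rad:
Applying the spherical law of cosines for sides, sin φ₂ = sin φ₁ cos δ + cos φ₁ sin δ cos θ = 0.872529, so φ₂ = 60.754°.
Δλ = atan2( sin θ sin δ cos φ₁ , cos δ − sin φ₁ sin φ₂ ) = atan2(0.029744, 0.303964) = 0.097541 rad = 5.589°.
Hence λ₂ = 3.900° + 5.589° = 9.489°.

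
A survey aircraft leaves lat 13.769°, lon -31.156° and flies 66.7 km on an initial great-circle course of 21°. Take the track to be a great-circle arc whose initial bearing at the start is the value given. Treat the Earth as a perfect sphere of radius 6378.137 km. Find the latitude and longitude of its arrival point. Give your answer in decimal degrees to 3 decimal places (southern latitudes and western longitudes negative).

latitude 14.328°, longitude -30.934°

δ = 66.7/6378.137 = 0.010458 rad (0.5992°).
Converting: φ₁ = 0.240314 rad, θ = 0.366519 rad.
Applying the spherical law of cosines for sides, sin φ₂ = sin φ₁ cos δ + cos φ₁ sin δ cos θ = 0.247477, so φ₂ = 14.328°.
Δλ = atan2( sin θ sin δ cos φ₁ , cos δ − sin φ₁ sin φ₂ ) = atan2(0.003640, 0.941044) = 0.003868 rad = 0.222°.
Hence λ₂ = -31.156° + 0.222° = -30.934°.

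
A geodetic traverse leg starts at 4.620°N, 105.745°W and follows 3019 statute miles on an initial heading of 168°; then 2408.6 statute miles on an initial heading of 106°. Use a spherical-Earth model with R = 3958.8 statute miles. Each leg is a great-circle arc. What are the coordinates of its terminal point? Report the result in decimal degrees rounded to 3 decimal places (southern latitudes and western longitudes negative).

Apply the spherical direct solution leg by leg, carrying full precision between legs.
Leg 1: from (4.620°, -105.745°), δ = 3019/3958.8 = 0.762605 rad, θ = 168° → φ = -37.972°, λ = -95.247°.
Leg 2: from (-37.972°, -95.247°), δ = 2408.6/3958.8 = 0.608417 rad, θ = 106° → φ = -38.981°, λ = -50.273°.

latitude -38.981°, longitude -50.273°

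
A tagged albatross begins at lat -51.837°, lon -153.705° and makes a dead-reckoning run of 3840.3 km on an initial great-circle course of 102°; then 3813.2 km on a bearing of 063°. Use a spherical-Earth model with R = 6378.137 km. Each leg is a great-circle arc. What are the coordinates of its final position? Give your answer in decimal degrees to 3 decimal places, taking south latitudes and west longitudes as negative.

latitude -24.746°, longitude -67.131°

Apply the spherical direct solution leg by leg, carrying full precision between legs.
Leg 1: from (-51.837°, -153.705°), δ = 3840.3/6378.137 = 0.602104 rad, θ = 102° → φ = -46.117°, λ = -100.651°.
Leg 2: from (-46.117°, -100.651°), δ = 3813.2/6378.137 = 0.597855 rad, θ = 63° → φ = -24.746°, λ = -67.131°.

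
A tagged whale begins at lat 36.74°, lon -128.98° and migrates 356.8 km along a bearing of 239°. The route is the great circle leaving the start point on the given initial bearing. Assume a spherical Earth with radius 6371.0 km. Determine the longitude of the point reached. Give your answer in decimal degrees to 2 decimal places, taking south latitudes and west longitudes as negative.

longitude -132.34°

Central angle δ = d/R = 0.056004 rad.
Converting: φ₁ = 0.641234 rad, θ = 4.171337 rad.
Applying the spherical law of cosines for sides, sin φ₂ = sin φ₁ cos δ + cos φ₁ sin δ cos θ = 0.574145, so φ₂ = 35.04°.
Then Δλ = atan2(-0.038449, 0.654988) = -0.058634 rad, from sin θ sin δ cos φ₁ over cos δ − sin φ₁ sin φ₂.
λ₂ = -128.98° + -3.36° = -132.34°.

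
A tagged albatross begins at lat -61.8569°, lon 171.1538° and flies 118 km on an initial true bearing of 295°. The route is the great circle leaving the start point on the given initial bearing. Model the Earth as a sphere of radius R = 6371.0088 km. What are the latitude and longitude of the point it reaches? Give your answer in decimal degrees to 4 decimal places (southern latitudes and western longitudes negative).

latitude -61.3936°, longitude 169.1447°

Angular distance δ = d/R = 118 / 6371.0088 = 0.018521 rad.
Start latitude φ₁ = -1.079607 rad; initial bearing θ = 5.148721 rad.
Destination latitude: φ₂ = arcsin( sin φ₁ cos δ + cos φ₁ sin δ cos θ ) = arcsin(-0.877929) = -61.3936°.
For the longitude increment, Δλ = atan2( sin θ sin δ cos φ₁, cos δ − sin φ₁ sin φ₂ ) = atan2(-0.007917, 0.225695) = -2.0091°.
λ₂ = 171.1538° + -2.0091° = 169.1447°.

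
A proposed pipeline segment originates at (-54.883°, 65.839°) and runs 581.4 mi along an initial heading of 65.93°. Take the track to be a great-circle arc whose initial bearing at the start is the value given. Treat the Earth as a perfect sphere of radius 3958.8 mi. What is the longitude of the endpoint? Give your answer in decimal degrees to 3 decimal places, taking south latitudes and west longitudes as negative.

longitude 78.041°

Angular distance δ = d/R = 581.4 / 3958.8 = 0.146863 rad.
Converting: φ₁ = -0.957889 rad, θ = 1.150696 rad.
sin φ₂ = sin φ₁ cos δ + cos φ₁ sin δ cos θ = (-0.817979)(0.989235) + (0.575248)(0.146335)(0.407852) = -0.774841
φ₂ = asin(-0.774841) = -0.886463 rad = -50.791°.
Δλ = atan2( sin θ sin δ cos φ₁ , cos δ − sin φ₁ sin φ₂ ) = atan2(0.076860, 0.355431) = 0.212964 rad = 12.202°.
λ₂ = 65.839° + 12.202° = 78.041°.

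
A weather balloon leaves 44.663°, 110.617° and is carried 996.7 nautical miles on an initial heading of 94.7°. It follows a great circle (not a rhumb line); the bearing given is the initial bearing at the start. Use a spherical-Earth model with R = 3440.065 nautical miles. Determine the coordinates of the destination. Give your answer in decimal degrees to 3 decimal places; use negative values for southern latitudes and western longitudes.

The arc subtends δ = 996.7/3440.065 = 0.289733 rad at the centre.
Start latitude φ₁ = 0.779516 rad; initial bearing θ = 1.652827 rad.
Applying the spherical law of cosines for sides, sin φ₂ = sin φ₁ cos δ + cos φ₁ sin δ cos θ = 0.656987, so φ₂ = 41.071°.
Δλ = atan2( sin θ sin δ cos φ₁ , cos δ − sin φ₁ sin φ₂ ) = atan2(0.202519, 0.496501) = 0.387292 rad = 22.190°.
Hence λ₂ = 110.617° + 22.190° = 132.807°.

latitude 41.071°, longitude 132.807°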